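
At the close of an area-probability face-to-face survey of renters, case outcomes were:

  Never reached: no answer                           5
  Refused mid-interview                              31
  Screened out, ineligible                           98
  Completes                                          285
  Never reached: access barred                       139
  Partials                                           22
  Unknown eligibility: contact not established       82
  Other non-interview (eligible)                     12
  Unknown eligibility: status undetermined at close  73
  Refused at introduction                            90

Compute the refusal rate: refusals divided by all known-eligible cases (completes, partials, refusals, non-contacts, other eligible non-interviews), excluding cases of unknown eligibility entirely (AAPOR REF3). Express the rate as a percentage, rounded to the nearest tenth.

20.7%

Refusal or break-off = 90 + 31 = 121
No contact after all attempts = 5 + 139 = 144
Unknown if eligible = 82 + 73 = 155
Num → 121
Denom → 285 + 22 + 121 + 144 + 12 = 584
REF3 = 121 / 584 = 0.2072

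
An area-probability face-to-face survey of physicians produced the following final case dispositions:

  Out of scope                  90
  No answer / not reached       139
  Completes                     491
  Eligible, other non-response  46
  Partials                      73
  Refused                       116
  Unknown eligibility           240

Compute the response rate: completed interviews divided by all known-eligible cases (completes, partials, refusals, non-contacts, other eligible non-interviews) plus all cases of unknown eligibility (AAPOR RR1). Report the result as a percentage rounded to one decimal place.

Num = 491
Denom = 491 + 73 + 116 + 139 + 46 + 240 = 1105
RR1 = 491 / 1105 = 0.4443

44.4%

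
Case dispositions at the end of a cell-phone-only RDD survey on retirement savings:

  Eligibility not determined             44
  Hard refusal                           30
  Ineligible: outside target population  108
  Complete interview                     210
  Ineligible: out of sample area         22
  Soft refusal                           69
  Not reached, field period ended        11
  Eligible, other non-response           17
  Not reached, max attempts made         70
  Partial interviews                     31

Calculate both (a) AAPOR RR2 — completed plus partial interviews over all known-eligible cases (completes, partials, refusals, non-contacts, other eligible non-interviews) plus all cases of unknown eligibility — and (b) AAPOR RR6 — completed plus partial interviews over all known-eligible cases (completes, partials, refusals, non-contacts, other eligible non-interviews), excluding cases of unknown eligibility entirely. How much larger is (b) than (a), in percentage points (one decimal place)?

Refusals = 30 + 69 = 99
Never reached = 11 + 70 = 81
Not eligible = 108 + 22 = 130
Num → 210 + 31 = 241
Denominator → 210 + 31 + 99 + 81 + 17 + 44 = 482
RR2 = 241 / 482 = 0.5000
Denominator → 210 + 31 + 99 + 81 + 17 = 438
RR6 = 241 / 438 = 0.5502
Difference = 55.02 − 50.00 = 5.02 percentage points

5.0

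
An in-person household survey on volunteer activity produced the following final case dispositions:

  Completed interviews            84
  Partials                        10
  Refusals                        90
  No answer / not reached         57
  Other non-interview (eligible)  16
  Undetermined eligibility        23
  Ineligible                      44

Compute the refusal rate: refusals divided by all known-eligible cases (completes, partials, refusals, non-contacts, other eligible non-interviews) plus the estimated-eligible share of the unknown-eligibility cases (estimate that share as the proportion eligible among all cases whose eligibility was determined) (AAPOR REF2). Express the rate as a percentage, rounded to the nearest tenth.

Numerator = 90
Eligible (known) = 84 + 10 + 90 + 57 + 16 = 257
e = 257 / (257 + 44) = 257 / 301 = 0.8538
Estimated eligible among unknowns = 0.8538 × 23 = 19.64
Denominator = 257 + 19.64 = 276.64
REF2 = 90 / 276.64 = 0.3253

32.5%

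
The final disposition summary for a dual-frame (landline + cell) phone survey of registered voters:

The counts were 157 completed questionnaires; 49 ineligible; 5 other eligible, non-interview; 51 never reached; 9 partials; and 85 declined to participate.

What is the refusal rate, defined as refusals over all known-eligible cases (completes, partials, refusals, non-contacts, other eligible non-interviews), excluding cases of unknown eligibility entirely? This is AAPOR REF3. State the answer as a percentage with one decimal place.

Top → 85
Base → 157 + 9 + 85 + 51 + 5 = 307
REF3 = 85 / 307 = 0.2769

27.7%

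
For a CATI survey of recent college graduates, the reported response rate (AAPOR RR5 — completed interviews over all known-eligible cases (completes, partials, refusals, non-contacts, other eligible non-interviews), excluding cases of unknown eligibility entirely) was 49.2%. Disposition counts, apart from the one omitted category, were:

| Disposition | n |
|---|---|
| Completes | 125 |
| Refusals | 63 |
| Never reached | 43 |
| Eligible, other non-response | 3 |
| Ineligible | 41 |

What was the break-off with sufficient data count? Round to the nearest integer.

20

RR5 = 125 / D = 0.492
D = 125 / 0.492 = 254.1
Other denominator terms total 234
break-off with sufficient data = 254.1 − 234 ≈ 20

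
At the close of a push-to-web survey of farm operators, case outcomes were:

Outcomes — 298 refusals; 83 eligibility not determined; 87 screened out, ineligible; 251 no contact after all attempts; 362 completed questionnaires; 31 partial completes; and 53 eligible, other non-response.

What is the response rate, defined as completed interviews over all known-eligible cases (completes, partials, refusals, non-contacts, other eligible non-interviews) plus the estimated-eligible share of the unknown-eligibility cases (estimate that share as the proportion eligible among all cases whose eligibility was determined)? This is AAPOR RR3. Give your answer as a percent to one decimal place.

33.8%

Numerator → 362
Determined eligible → 362 + 31 + 298 + 251 + 53 = 995
e = 995 / (995 + 87) = 995 / 1082 = 0.9196
e × U → 0.9196 × 83 = 76.33
Denom → 995 + 76.33 = 1071.33
RR3 = 362 / 1071.33 = 0.3379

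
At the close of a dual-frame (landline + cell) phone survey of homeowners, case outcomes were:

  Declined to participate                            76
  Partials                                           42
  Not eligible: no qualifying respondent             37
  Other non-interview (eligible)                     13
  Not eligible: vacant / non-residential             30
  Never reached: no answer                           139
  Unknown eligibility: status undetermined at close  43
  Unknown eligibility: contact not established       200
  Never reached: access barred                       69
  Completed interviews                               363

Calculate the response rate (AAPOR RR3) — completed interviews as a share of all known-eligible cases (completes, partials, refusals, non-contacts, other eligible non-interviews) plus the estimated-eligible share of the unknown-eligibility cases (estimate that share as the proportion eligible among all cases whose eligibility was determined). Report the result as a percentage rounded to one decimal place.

Non-contacts = 139 + 69 = 208
Eligibility not determined = 200 + 43 = 243
Screened out, ineligible = 37 + 30 = 67
Num → 363
Eligible (known) → 363 + 42 + 76 + 208 + 13 = 702
e = 702 / (702 + 67) = 702 / 769 = 0.9129
Estimated eligible among unknowns → 0.9129 × 243 = 221.83
Base → 702 + 221.83 = 923.83
RR3 = 363 / 923.83 = 0.3929

39.3%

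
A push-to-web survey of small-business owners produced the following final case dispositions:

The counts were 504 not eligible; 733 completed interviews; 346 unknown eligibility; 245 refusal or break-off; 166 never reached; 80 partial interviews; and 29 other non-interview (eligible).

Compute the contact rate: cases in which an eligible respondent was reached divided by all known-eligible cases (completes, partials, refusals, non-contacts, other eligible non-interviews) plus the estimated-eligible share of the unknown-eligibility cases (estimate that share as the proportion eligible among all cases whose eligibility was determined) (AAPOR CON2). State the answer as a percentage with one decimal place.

Top = 733 + 80 + 245 + 29 = 1087
Eligible (known) = 733 + 80 + 245 + 166 + 29 = 1253
e = 1253 / (1253 + 504) = 1253 / 1757 = 0.7131
e × U = 0.7131 × 346 = 246.73
Denom = 1253 + 246.73 = 1499.73
CON2 = 1087 / 1499.73 = 0.7248

72.5%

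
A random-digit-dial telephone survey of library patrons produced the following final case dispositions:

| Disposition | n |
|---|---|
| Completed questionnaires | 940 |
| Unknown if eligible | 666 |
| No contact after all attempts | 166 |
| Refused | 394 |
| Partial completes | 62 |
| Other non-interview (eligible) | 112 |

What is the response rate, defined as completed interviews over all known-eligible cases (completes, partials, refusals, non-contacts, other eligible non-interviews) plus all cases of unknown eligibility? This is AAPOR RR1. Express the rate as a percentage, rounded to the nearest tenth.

Top → 940
Denom → 940 + 62 + 394 + 166 + 112 + 666 = 2340
RR1 = 940 / 2340 = 0.4017

40.2%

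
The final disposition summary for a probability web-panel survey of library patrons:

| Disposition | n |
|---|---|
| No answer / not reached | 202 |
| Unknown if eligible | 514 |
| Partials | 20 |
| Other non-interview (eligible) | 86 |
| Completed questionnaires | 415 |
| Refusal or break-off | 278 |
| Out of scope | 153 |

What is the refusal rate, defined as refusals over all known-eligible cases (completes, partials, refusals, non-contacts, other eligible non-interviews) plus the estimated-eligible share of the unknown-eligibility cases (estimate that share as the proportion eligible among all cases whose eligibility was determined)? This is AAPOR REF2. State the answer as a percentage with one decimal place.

Num → 278
Eligible (known) → 415 + 20 + 278 + 202 + 86 = 1001
e = 1001 / (1001 + 153) = 1001 / 1154 = 0.8674
Eligible share of unknowns → 0.8674 × 514 = 445.84
Denom → 1001 + 445.84 = 1446.84
REF2 = 278 / 1446.84 = 0.1921

19.2%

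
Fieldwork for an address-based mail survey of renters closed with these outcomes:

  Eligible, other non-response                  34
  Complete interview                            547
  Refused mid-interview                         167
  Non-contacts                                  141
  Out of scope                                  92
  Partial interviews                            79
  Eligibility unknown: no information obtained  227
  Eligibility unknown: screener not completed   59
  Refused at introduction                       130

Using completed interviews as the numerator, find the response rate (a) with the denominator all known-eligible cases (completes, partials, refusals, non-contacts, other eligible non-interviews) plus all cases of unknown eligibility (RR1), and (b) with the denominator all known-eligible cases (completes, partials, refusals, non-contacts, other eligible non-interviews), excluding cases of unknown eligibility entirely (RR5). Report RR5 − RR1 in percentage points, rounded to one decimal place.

Refusals = 130 + 167 = 297
Unknown eligibility = 59 + 227 = 286
Top → 547
Denominator → 547 + 79 + 297 + 141 + 34 + 286 = 1384
RR1 = 547 / 1384 = 0.3952
Denominator → 547 + 79 + 297 + 141 + 34 = 1098
RR5 = 547 / 1098 = 0.4982
Difference = 49.82 − 39.52 = 10.30 percentage points

10.3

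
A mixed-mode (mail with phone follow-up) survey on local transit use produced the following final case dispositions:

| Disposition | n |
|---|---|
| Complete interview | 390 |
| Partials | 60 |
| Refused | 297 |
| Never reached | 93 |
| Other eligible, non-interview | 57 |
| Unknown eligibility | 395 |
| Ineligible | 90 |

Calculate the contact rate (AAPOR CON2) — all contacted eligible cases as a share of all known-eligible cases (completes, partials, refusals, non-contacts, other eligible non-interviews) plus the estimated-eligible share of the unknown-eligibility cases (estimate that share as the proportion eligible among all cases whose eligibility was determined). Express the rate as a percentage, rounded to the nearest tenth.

64.0%

Num = 390 + 60 + 297 + 57 = 804
Eligible (known) = 390 + 60 + 297 + 93 + 57 = 897
e = 897 / (897 + 90) = 897 / 987 = 0.9088
Eligible share of unknowns = 0.9088 × 395 = 358.98
Base = 897 + 358.98 = 1255.98
CON2 = 804 / 1255.98 = 0.6401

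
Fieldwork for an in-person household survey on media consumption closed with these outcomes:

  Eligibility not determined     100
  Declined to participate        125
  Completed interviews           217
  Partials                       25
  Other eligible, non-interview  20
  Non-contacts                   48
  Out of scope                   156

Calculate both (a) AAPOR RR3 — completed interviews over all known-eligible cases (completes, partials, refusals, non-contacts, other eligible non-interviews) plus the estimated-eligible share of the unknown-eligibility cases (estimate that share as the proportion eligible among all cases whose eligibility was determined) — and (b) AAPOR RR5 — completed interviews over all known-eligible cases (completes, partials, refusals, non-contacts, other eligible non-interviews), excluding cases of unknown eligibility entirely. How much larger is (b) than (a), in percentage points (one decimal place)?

Numerator = 217
Eligible (known) = 217 + 25 + 125 + 48 + 20 = 435
e = 435 / (435 + 156) = 435 / 591 = 0.7360
Eligible share of unknowns = 0.7360 × 100 = 73.60
Base = 435 + 73.60 = 508.60
RR3 = 217 / 508.60 = 0.4267
Base = 217 + 25 + 125 + 48 + 20 = 435
RR5 = 217 / 435 = 0.4989
Difference = 49.89 − 42.67 = 7.22 percentage points

7.2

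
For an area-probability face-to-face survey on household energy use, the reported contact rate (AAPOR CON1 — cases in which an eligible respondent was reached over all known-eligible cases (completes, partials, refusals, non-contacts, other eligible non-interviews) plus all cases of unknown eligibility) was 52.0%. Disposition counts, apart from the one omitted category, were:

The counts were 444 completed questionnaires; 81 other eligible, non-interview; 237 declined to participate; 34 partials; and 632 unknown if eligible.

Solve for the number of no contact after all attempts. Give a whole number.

Numerator → 444 + 34 + 237 + 81 = 796
CON1 = 796 / D = 0.520
D = 796 / 0.520 = 1530.8
Rest of base = 1428
no contact after all attempts = 1530.8 − 1428 ≈ 103

103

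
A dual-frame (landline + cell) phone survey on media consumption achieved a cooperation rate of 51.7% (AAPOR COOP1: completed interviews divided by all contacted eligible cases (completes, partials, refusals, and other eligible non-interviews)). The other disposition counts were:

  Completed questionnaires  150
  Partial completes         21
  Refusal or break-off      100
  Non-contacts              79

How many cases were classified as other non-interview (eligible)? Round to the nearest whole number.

19

COOP1 = 150 / D = 0.517
D = 150 / 0.517 = 290.1
Other denominator terms total 271
other non-interview (eligible) = 290.1 − 271 ≈ 19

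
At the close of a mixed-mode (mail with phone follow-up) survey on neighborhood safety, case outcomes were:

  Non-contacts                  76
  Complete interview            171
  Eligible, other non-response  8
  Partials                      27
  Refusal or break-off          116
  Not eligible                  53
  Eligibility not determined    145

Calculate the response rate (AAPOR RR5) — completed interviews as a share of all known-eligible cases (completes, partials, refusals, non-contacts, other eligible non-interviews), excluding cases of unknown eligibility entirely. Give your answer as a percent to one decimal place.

43.0%

Num = 171
Denominator = 171 + 27 + 116 + 76 + 8 = 398
RR5 = 171 / 398 = 0.4296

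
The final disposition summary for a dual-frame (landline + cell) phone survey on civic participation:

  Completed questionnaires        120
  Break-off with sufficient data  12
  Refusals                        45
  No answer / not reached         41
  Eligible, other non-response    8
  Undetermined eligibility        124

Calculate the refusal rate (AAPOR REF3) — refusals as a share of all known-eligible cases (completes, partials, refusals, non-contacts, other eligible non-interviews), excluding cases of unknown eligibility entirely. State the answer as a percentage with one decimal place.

Top: 45
Denominator: 120 + 12 + 45 + 41 + 8 = 226
REF3 = 45 / 226 = 0.1991

19.9%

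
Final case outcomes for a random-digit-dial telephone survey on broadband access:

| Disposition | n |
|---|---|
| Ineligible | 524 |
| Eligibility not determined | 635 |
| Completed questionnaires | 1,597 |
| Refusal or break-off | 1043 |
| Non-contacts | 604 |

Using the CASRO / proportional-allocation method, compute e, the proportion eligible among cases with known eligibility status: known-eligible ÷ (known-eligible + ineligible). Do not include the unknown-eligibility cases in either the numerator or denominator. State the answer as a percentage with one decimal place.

86.1%

Known eligible: 1597 + 1043 + 604 = 3244
e = 3244 / (3244 + 524) = 3244 / 3768 = 0.8609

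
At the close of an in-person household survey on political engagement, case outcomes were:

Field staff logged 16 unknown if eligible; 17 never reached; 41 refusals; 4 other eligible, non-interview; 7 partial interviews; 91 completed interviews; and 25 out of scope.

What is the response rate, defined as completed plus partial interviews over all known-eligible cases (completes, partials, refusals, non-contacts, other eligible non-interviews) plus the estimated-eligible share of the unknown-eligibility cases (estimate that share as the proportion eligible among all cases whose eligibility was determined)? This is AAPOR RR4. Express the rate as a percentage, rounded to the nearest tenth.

56.4%

Top: 91 + 7 = 98
Known eligible: 91 + 7 + 41 + 17 + 4 = 160
e = 160 / (160 + 25) = 160 / 185 = 0.8649
Eligible share of unknowns: 0.8649 × 16 = 13.84
Base: 160 + 13.84 = 173.84
RR4 = 98 / 173.84 = 0.5637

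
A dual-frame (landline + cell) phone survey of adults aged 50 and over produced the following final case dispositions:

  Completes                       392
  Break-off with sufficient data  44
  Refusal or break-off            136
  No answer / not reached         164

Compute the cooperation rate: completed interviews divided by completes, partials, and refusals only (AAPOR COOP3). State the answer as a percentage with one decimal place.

68.5%

Top = 392
Denom = 392 + 44 + 136 = 572
COOP3 = 392 / 572 = 0.6853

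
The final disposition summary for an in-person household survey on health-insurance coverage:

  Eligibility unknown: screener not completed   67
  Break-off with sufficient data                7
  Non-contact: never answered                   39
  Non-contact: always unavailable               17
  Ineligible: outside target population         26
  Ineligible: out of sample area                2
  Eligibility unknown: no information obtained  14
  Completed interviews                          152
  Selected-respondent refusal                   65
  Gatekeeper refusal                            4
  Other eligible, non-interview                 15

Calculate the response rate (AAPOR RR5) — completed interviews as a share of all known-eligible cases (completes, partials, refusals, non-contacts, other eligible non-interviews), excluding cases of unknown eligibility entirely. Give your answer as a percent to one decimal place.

50.8%

Refused = 4 + 65 = 69
No answer / not reached = 39 + 17 = 56
Unknown if eligible = 67 + 14 = 81
Screened out, ineligible = 26 + 2 = 28
Num = 152
Denominator = 152 + 7 + 69 + 56 + 15 = 299
RR5 = 152 / 299 = 0.5084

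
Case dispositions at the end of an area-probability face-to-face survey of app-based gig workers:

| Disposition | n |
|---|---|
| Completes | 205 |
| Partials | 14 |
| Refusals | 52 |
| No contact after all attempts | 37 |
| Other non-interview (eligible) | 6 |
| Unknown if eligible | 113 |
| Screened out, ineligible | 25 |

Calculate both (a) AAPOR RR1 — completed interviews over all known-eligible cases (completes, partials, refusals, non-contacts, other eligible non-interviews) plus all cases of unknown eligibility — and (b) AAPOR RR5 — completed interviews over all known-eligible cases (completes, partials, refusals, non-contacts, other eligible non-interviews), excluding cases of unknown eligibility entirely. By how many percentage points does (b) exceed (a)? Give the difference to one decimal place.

17.3

Num: 205
Base: 205 + 14 + 52 + 37 + 6 + 113 = 427
RR1 = 205 / 427 = 0.4801
Base: 205 + 14 + 52 + 37 + 6 = 314
RR5 = 205 / 314 = 0.6529
Difference = 65.29 − 48.01 = 17.28 percentage points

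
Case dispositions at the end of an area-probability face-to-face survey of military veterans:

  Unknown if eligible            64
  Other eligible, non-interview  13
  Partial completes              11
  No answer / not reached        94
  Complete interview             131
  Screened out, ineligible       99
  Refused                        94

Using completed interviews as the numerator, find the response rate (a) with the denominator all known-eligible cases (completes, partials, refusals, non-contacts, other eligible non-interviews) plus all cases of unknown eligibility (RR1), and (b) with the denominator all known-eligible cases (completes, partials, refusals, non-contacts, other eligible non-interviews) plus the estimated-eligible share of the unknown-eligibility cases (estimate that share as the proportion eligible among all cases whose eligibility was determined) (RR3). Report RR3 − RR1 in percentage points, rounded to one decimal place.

Top: 131
Denom: 131 + 11 + 94 + 94 + 13 + 64 = 407
RR1 = 131 / 407 = 0.3219
Determined eligible: 131 + 11 + 94 + 94 + 13 = 343
e = 343 / (343 + 99) = 343 / 442 = 0.7760
e × U: 0.7760 × 64 = 49.66
Denom: 343 + 49.66 = 392.66
RR3 = 131 / 392.66 = 0.3336
Difference = 33.36 − 32.19 = 1.17 percentage points

1.2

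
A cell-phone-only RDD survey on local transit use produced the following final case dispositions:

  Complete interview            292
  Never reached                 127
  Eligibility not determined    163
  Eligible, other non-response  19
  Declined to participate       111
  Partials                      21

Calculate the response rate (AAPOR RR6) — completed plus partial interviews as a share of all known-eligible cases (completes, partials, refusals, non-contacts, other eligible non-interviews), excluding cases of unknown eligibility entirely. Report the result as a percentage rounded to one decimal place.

Num: 292 + 21 = 313
Base: 292 + 21 + 111 + 127 + 19 = 570
RR6 = 313 / 570 = 0.5491

54.9%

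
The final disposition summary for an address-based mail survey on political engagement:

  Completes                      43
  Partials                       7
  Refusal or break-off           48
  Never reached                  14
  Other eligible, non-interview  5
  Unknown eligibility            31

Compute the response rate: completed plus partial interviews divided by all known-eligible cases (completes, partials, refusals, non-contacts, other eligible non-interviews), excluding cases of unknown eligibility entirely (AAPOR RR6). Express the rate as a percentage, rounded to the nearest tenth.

Numerator → 43 + 7 = 50
Denominator → 43 + 7 + 48 + 14 + 5 = 117
RR6 = 50 / 117 = 0.4274

42.7%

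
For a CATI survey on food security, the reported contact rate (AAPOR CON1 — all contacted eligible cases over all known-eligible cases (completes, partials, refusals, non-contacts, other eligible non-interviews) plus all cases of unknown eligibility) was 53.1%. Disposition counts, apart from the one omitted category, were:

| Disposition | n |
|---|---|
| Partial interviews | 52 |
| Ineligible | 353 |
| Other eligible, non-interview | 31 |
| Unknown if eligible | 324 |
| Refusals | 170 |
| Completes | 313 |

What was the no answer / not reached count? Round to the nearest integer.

176

Top = 313 + 52 + 170 + 31 = 566
CON1 = 566 / D = 0.531
D = 566 / 0.531 = 1065.9
Remaining denominator categories sum to 890
no answer / not reached = 1065.9 − 890 ≈ 176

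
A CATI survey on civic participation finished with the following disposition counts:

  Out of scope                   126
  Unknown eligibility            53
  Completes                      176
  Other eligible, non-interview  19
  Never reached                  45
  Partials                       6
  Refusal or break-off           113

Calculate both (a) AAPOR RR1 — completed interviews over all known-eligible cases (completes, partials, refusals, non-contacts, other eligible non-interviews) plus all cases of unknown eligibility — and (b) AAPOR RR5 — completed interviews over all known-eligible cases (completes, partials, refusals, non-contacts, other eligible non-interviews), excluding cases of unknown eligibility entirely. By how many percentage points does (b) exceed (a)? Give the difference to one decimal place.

Numerator → 176
Base → 176 + 6 + 113 + 45 + 19 + 53 = 412
RR1 = 176 / 412 = 0.4272
Base → 176 + 6 + 113 + 45 + 19 = 359
RR5 = 176 / 359 = 0.4903
Difference = 49.03 − 42.72 = 6.31 percentage points

6.3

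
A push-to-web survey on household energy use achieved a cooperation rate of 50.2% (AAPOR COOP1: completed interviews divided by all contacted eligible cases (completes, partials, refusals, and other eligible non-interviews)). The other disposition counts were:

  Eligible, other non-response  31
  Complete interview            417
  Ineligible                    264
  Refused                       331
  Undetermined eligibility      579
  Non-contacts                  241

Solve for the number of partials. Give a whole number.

COOP1 = 417 / D = 0.502
D = 417 / 0.502 = 830.7
Rest of base = 779
partials = 830.7 − 779 ≈ 52

52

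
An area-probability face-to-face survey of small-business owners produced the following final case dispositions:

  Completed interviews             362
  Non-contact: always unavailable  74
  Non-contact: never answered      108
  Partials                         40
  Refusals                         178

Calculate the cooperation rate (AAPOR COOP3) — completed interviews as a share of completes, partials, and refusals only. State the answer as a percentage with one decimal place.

No answer / not reached = 108 + 74 = 182
Top = 362
Denom = 362 + 40 + 178 = 580
COOP3 = 362 / 580 = 0.6241

62.4%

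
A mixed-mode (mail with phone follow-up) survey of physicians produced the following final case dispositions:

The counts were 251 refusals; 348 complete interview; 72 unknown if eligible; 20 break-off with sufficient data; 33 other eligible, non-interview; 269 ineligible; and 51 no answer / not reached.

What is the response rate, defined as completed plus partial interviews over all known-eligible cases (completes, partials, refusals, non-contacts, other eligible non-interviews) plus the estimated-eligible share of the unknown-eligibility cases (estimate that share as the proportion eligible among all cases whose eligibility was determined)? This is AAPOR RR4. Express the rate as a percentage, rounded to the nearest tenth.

48.7%

Numerator: 348 + 20 = 368
Determined eligible: 348 + 20 + 251 + 51 + 33 = 703
e = 703 / (703 + 269) = 703 / 972 = 0.7233
Eligible share of unknowns: 0.7233 × 72 = 52.08
Base: 703 + 52.08 = 755.08
RR4 = 368 / 755.08 = 0.4874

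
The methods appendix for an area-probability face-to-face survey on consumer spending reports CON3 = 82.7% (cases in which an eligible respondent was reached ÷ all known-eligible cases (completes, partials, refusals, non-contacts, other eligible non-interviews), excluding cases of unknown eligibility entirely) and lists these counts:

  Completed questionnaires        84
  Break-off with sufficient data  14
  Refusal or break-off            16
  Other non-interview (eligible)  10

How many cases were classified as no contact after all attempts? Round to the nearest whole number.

26

Numerator: 84 + 14 + 16 + 10 = 124
CON3 = 124 / D = 0.827
D = 124 / 0.827 = 149.9
Other denominator terms total 124
no contact after all attempts = 149.9 − 124 ≈ 26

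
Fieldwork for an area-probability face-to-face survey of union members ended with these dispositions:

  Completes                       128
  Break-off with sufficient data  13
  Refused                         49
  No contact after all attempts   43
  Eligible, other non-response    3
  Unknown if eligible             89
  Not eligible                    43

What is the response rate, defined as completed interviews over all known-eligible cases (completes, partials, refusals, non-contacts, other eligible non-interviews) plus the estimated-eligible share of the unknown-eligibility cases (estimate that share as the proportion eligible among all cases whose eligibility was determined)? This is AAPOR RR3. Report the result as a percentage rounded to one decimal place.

41.1%

Numerator = 128
Determined eligible = 128 + 13 + 49 + 43 + 3 = 236
e = 236 / (236 + 43) = 236 / 279 = 0.8459
Estimated eligible among unknowns = 0.8459 × 89 = 75.29
Denominator = 236 + 75.29 = 311.29
RR3 = 128 / 311.29 = 0.4112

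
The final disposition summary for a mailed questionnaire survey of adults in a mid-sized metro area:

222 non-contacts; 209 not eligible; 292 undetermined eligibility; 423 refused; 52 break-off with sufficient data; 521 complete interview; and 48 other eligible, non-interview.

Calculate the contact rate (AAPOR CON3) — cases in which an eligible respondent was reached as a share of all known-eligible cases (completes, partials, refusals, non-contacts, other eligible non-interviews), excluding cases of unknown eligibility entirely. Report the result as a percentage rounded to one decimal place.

82.5%

Num: 521 + 52 + 423 + 48 = 1044
Denom: 521 + 52 + 423 + 222 + 48 = 1266
CON3 = 1044 / 1266 = 0.8246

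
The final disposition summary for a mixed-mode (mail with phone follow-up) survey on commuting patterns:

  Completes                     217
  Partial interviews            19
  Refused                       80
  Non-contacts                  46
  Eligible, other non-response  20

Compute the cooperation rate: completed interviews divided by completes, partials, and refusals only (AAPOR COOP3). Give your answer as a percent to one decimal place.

Numerator = 217
Denominator = 217 + 19 + 80 = 316
COOP3 = 217 / 316 = 0.6867

68.7%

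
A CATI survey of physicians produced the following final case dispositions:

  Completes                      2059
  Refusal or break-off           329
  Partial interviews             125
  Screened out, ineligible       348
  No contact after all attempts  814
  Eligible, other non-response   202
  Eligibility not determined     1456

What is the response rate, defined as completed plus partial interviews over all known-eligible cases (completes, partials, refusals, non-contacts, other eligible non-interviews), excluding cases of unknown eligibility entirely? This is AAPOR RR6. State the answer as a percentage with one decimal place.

61.9%

Top = 2059 + 125 = 2184
Base = 2059 + 125 + 329 + 814 + 202 = 3529
RR6 = 2184 / 3529 = 0.6189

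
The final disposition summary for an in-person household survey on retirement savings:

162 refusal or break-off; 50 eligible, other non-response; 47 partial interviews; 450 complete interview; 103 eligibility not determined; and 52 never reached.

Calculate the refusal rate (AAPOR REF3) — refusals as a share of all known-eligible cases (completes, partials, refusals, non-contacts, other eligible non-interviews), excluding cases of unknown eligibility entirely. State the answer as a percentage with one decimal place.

Num: 162
Denominator: 450 + 47 + 162 + 52 + 50 = 761
REF3 = 162 / 761 = 0.2129

21.3%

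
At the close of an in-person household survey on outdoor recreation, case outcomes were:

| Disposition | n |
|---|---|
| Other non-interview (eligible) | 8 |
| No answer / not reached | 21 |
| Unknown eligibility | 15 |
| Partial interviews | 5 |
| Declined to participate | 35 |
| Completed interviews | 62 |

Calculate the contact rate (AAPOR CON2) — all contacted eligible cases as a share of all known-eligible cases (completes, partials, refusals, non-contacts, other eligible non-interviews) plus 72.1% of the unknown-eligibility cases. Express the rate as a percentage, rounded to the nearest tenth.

77.6%

Top → 62 + 5 + 35 + 8 = 110
Determined eligible → 62 + 5 + 35 + 21 + 8 = 131
Eligible share of unknowns → 0.7210 × 15 = 10.81
Denom → 131 + 10.81 = 141.81
CON2 = 110 / 141.81 = 0.7757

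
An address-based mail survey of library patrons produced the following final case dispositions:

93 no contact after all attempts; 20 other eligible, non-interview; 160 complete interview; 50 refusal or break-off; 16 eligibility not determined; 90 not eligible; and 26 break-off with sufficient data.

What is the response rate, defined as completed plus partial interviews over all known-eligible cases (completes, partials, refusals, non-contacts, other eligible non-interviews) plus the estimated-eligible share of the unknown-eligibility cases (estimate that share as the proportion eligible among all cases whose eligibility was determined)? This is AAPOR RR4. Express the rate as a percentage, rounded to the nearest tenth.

Num: 160 + 26 = 186
Known eligible: 160 + 26 + 50 + 93 + 20 = 349
e = 349 / (349 + 90) = 349 / 439 = 0.7950
Eligible share of unknowns: 0.7950 × 16 = 12.72
Denom: 349 + 12.72 = 361.72
RR4 = 186 / 361.72 = 0.5142

51.4%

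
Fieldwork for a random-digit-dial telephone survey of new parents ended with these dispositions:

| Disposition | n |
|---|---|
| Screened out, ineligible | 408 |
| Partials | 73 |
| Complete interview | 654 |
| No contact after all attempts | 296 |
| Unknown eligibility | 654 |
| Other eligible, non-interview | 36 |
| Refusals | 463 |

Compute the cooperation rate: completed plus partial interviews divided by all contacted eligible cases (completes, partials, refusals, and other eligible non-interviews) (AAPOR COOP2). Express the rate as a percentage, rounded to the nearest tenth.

59.3%

Numerator → 654 + 73 = 727
Base → 654 + 73 + 463 + 36 = 1226
COOP2 = 727 / 1226 = 0.5930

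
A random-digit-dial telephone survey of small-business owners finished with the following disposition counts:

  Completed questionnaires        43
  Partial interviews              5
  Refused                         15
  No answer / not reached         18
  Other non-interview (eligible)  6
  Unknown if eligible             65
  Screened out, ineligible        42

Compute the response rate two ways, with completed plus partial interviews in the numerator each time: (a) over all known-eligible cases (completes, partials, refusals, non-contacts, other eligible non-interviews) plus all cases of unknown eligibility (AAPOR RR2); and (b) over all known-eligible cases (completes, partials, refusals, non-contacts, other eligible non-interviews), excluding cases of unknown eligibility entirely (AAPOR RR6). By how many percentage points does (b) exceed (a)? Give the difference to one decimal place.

23.6

Num → 43 + 5 = 48
Base → 43 + 5 + 15 + 18 + 6 + 65 = 152
RR2 = 48 / 152 = 0.3158
Base → 43 + 5 + 15 + 18 + 6 = 87
RR6 = 48 / 87 = 0.5517
Difference = 55.17 − 31.58 = 23.59 percentage points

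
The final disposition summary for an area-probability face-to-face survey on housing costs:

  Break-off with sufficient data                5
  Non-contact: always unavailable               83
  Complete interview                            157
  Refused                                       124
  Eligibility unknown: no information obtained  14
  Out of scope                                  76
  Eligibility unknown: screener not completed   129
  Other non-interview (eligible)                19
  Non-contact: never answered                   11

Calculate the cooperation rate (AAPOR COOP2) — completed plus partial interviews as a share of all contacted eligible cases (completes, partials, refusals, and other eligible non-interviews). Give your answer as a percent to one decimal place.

53.1%

Non-contacts = 11 + 83 = 94
Eligibility not determined = 129 + 14 = 143
Top → 157 + 5 = 162
Denom → 157 + 5 + 124 + 19 = 305
COOP2 = 162 / 305 = 0.5311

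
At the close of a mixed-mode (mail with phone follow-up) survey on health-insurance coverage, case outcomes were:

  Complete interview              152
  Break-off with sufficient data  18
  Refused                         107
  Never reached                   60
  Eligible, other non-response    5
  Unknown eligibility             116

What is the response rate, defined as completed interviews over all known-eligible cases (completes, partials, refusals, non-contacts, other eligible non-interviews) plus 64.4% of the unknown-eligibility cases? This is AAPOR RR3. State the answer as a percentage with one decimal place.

Num → 152
Determined eligible → 152 + 18 + 107 + 60 + 5 = 342
e × U → 0.6440 × 116 = 74.70
Base → 342 + 74.70 = 416.70
RR3 = 152 / 416.70 = 0.3648

36.5%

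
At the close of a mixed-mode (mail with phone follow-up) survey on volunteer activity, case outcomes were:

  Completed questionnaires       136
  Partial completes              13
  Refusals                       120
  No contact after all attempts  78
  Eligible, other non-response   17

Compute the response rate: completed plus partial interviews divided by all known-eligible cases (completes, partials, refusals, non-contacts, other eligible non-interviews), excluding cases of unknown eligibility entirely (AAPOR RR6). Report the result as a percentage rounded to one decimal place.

Top → 136 + 13 = 149
Denominator → 136 + 13 + 120 + 78 + 17 = 364
RR6 = 149 / 364 = 0.4093

40.9%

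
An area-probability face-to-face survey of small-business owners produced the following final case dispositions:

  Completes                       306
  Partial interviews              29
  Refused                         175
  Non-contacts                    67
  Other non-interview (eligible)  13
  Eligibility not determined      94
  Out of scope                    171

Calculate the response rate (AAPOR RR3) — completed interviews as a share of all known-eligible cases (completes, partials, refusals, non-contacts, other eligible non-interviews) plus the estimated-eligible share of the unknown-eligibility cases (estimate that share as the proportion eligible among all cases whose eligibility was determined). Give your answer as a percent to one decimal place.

46.2%

Top → 306
Eligible (known) → 306 + 29 + 175 + 67 + 13 = 590
e = 590 / (590 + 171) = 590 / 761 = 0.7753
e × U → 0.7753 × 94 = 72.88
Denom → 590 + 72.88 = 662.88
RR3 = 306 / 662.88 = 0.4616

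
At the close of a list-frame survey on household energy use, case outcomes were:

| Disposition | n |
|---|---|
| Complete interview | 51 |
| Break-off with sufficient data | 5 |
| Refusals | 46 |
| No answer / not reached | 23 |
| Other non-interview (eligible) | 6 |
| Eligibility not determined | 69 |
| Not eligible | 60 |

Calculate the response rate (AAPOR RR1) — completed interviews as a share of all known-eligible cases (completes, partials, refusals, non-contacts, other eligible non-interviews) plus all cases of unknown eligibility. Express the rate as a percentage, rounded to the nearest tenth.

25.5%

Numerator = 51
Base = 51 + 5 + 46 + 23 + 6 + 69 = 200
RR1 = 51 / 200 = 0.2550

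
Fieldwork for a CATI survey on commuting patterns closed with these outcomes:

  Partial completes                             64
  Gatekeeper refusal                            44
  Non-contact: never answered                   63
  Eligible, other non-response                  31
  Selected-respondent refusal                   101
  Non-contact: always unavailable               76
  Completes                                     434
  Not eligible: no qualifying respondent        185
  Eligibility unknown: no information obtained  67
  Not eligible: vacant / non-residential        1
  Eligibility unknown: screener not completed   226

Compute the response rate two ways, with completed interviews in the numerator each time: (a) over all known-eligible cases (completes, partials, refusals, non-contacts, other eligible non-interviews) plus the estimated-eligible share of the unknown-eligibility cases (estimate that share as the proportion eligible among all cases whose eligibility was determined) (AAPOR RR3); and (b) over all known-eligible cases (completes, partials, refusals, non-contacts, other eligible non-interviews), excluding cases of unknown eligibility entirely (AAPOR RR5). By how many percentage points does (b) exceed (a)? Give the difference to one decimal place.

12.1

Refusals = 44 + 101 = 145
No answer / not reached = 63 + 76 = 139
Eligibility not determined = 226 + 67 = 293
Not eligible = 185 + 1 = 186
Num → 434
Known eligible → 434 + 64 + 145 + 139 + 31 = 813
e = 813 / (813 + 186) = 813 / 999 = 0.8138
Estimated eligible among unknowns → 0.8138 × 293 = 238.44
Denominator → 813 + 238.44 = 1051.44
RR3 = 434 / 1051.44 = 0.4128
Denominator → 434 + 64 + 145 + 139 + 31 = 813
RR5 = 434 / 813 = 0.5338
Difference = 53.38 − 41.28 = 12.10 percentage points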